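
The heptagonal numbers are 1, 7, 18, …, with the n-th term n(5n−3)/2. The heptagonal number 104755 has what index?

205

Set n(5n−3)/2 = 104755, giving 5n² − 3n − 209510 = 0.
So n = (3 + 2047) / 10 = 2050/10 = 205.
Check: 205·(5·205 − 3)/2 = 104755. ✓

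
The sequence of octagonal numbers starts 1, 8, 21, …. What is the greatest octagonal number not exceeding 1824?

Solve n(3n−2) ≤ 1824 for integer n.
n = 24 gives 1680 ≤ 1824, while n = 25 gives 1825 > 1824; so the answer is 1680.

1680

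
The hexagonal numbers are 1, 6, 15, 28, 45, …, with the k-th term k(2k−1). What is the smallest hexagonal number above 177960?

178503

Solve n(2n−1) > 177960 for integer n.
The largest n with value ≤ 177960 is 298 (since 177310 ≤ 177960 < 178503), so the first above is n = 299, value 178503.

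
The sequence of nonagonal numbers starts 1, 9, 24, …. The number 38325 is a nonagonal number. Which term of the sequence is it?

105

Set n(7n−5)/2 = 38325, giving 7n² − 5n − 76650 = 0.
The discriminant is 25 + 56·38325 = 2146225, and √2146225 = 1465.
So n = (5 + 1465) / 14 = 1470/14 = 105.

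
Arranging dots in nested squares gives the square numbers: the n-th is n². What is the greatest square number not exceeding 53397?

Solve n² ≤ 53397 for integer n.
n = 231 gives 53361 ≤ 53397, while n = 232 gives 53824 > 53397; so the answer is 53361.

53361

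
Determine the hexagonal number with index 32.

2016

The 32nd hexagonal number is n(2n−1) with n = 32.
32·(2·32 − 1) = 32·63 = 2016.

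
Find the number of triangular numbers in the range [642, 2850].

The n-th triangular number is n(n+1)/2.
Smallest index with value ≥ 642: n = 36 (giving 666).
Largest index with value ≤ 2850: n = 75 (giving 2850).
Indices 36 through 75: 40 terms.

40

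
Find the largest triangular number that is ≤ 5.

Solve n(n+1)/2 ≤ 5 for integer n.
n = 2 gives 3 ≤ 5, while n = 3 gives 6 > 5; so the answer is 3.

3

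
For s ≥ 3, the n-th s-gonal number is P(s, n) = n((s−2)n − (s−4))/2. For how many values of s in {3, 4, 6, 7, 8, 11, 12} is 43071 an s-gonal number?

2

s = 3: P(3, 293) = 43071. ✓
s = 4: P(4, 207) = 42849 and P(4, 208) = 43264; 43071 is not s-gonal.
s = 6: P(6, 147) = 43071. ✓
s = 7: P(7, 131) = 42706 and P(7, 132) = 43362; 43071 is not s-gonal.
s = 8: P(8, 120) = 42960 and P(8, 121) = 43681; 43071 is not s-gonal.
s = 11: P(11, 98) = 42875 and P(11, 99) = 43758; 43071 is not s-gonal.
s = 12: P(12, 93) = 42873 and P(12, 94) = 43804; 43071 is not s-gonal.
Hits: s ∈ {3, 6} → 2.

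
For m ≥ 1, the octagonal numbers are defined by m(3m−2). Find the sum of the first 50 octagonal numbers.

126225

Σ i(3i−2) = 3Σi² − 2Σi over i = 1..50.
Σi = 1275 and Σi² = 42925.
3·42925 − 2·1275 = 126225.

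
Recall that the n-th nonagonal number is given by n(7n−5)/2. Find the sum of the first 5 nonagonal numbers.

155

Σ i(7i−5)/2 = (7Σi² − 5Σi) / 2 over i = 1..5.
Σi = 15 and Σi² = 55.
(7·55 − 5·15) / 2 = 310/2 = 155.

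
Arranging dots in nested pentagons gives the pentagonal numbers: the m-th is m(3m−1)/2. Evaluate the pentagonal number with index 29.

The 29th pentagonal number is n(3n−1)/2 with n = 29.
29·(3·29 − 1)/2 = 29·86/2 = 29·43 = 1247.

1247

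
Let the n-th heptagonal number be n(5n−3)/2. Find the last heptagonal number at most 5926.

5688

Solve n(5n−3)/2 ≤ 5926 for integer n.
n = 48 gives 5688 ≤ 5926, while n = 49 gives 5929 > 5926; so the answer is 5688.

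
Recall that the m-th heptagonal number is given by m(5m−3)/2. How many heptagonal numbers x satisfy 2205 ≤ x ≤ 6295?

21

The n-th heptagonal number is n(5n−3)/2.
Smallest index with value ≥ 2205: n = 30 (giving 2205).
Largest index with value ≤ 6295: n = 50 (giving 6175).
Indices 30 through 50: 21 terms.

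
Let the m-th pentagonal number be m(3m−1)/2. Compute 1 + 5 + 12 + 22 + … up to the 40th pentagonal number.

Σ i(3i−1)/2 = (3Σi² − Σi) / 2 over i = 1..40.
Σi = 820 and Σi² = 22140.
(3·22140 − 1·820) / 2 = 65600/2 = 32800.

32800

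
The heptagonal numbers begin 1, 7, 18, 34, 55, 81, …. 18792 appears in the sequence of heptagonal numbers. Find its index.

87

Set n(5n−3)/2 = 18792, giving 5n² − 3n − 37584 = 0.
The discriminant is 9 + 40·18792 = 751689, and √751689 = 867.
So n = (3 + 867) / 10 = 870/10 = 87.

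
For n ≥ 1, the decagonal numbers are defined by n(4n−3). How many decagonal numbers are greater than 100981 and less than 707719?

262

The n-th decagonal number is n(4n−3).
Smallest index with value > 100981: n = 160 (giving 101920).
Largest index with value < 707719: n = 421 (giving 707701).
Indices 160 through 421: 262 terms.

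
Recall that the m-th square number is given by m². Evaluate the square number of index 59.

The 59th square number is n² with n = 59.
59² = 3481.

3481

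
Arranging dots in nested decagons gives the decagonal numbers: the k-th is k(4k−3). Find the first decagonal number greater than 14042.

Solve n(4n−3) > 14042 for integer n.
The largest n with value ≤ 14042 is 59 (since 13747 ≤ 14042 < 14220), so the first above is n = 60, value 14220.

14220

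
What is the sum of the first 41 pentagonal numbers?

35301

Σ i(3i−1)/2 = (3Σi² − Σi) / 2 over i = 1..41.
Σi = 861 and Σi² = 23821.
(3·23821 − 1·861) / 2 = 70602/2 = 35301.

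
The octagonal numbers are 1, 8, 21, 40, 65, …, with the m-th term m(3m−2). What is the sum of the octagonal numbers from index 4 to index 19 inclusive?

Σ i(3i−2) = 3Σi² − 2Σi over i = 4..19.
Σi = 190 − 6 = 184 and Σi² = 2470 − 14 = 2456.
3·2456 − 2·184 = 7000.

7000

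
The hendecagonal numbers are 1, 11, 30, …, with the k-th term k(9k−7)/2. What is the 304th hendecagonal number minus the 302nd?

304·(9·304 − 7)/2 = 414808 and 302·(9·302 − 7)/2 = 409361.
Difference: 414808 − 409361 = 5447.

5447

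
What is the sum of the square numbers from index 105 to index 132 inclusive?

395010

Σ_{i=105}^{132} i² = 775390 − 380380 = 395010.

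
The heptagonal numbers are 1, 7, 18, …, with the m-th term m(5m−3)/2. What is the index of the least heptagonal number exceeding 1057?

21

Solve n(5n−3)/2 > 1057 for integer n.
The largest n with value ≤ 1057 is 20 (since 970 ≤ 1057 < 1071), so the first above is n = 21, value 1071.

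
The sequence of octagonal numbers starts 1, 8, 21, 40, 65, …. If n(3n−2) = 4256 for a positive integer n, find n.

38

Set n(3n−2) = 4256, giving 3n² − 2n − 4256 = 0.
The discriminant is 4 + 12·4256 = 51076, and √51076 = 226.
So n = (2 + 226) / 6 = 228/6 = 38.
Check: 38·(3·38 − 2) = 4256. ✓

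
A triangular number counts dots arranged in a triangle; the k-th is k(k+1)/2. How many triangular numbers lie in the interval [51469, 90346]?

104

The n-th triangular number is n(n+1)/2.
Smallest index with value ≥ 51469: n = 321 (giving 51681).
Largest index with value ≤ 90346: n = 424 (giving 90100).
Indices 321 through 424: 104 terms.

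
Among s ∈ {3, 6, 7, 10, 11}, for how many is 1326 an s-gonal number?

2

s = 3: P(3, 51) = 1326. ✓
s = 6: P(6, 26) = 1326. ✓
s = 7: P(7, 23) = 1288 and P(7, 24) = 1404; 1326 is not s-gonal.
s = 10: P(10, 18) = 1242 and P(10, 19) = 1387; 1326 is not s-gonal.
s = 11: P(11, 17) = 1241 and P(11, 18) = 1395; 1326 is not s-gonal.
Hits: s ∈ {3, 6} → 2.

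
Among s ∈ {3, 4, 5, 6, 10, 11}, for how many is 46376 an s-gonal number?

s = 3: P(3, 304) = 46360 and P(3, 305) = 46665; 46376 is not s-gonal.
s = 4: P(4, 215) = 46225 and P(4, 216) = 46656; 46376 is not s-gonal.
s = 5: P(5, 176) = 46376. ✓
s = 6: P(6, 152) = 46056 and P(6, 153) = 46665; 46376 is not s-gonal.
s = 10: P(10, 108) = 46332 and P(10, 109) = 47197; 46376 is not s-gonal.
s = 11: P(11, 101) = 45551 and P(11, 102) = 46461; 46376 is not s-gonal.
Hits: s ∈ {5} → 1.

1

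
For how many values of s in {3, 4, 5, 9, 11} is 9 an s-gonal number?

s = 3: P(3, 3) = 6 and P(3, 4) = 10; 9 is not s-gonal.
s = 4: P(4, 3) = 9. ✓
s = 5: P(5, 2) = 5 and P(5, 3) = 12; 9 is not s-gonal.
s = 9: P(9, 2) = 9. ✓
s = 11: P(11, 1) = 1 and P(11, 2) = 11; 9 is not s-gonal.
Hits: s ∈ {4, 9} → 2.

2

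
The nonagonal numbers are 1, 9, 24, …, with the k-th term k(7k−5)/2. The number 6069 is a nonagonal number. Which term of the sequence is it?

Set n(7n−5)/2 = 6069, giving 7n² − 5n − 12138 = 0.
The discriminant is 25 + 56·6069 = 339889, and √339889 = 583.
So n = (5 + 583) / 14 = 588/14 = 42.

42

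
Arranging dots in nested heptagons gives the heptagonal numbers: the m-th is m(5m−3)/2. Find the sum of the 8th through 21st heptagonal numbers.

7623

Σ i(5i−3)/2 = (5Σi² − 3Σi) / 2 over i = 8..21.
Σi = 231 − 28 = 203 and Σi² = 3311 − 140 = 3171.
(5·3171 − 3·203) / 2 = 15246/2 = 7623.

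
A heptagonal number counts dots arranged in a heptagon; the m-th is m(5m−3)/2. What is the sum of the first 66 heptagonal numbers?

241736

Σ i(5i−3)/2 = (5Σi² − 3Σi) / 2 over i = 1..66.
Σi = 2211 and Σi² = 98021.
(5·98021 − 3·2211) / 2 = 483472/2 = 241736.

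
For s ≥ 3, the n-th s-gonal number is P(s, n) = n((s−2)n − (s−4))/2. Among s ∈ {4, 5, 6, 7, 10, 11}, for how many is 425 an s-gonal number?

s = 4: P(4, 20) = 400 and P(4, 21) = 441; 425 is not s-gonal.
s = 5: P(5, 17) = 425. ✓
s = 6: P(6, 14) = 378 and P(6, 15) = 435; 425 is not s-gonal.
s = 7: P(7, 13) = 403 and P(7, 14) = 469; 425 is not s-gonal.
s = 10: P(10, 10) = 370 and P(10, 11) = 451; 425 is not s-gonal.
s = 11: P(11, 10) = 415 and P(11, 11) = 506; 425 is not s-gonal.
Hits: s ∈ {5} → 1.

1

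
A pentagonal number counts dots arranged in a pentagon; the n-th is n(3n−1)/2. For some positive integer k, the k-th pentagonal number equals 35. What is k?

Set n(3n−1)/2 = 35, giving 3n² − n − 70 = 0.
The discriminant is 1 + 24·35 = 841, and √841 = 29.
So n = (1 + 29) / 6 = 30/6 = 5.

5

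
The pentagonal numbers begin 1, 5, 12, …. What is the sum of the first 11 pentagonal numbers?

726

Σ i(3i−1)/2 = (3Σi² − Σi) / 2 over i = 1..11.
Σi = 66 and Σi² = 506.
(3·506 − 1·66) / 2 = 1452/2 = 726.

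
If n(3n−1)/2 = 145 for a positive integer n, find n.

10

Set n(3n−1)/2 = 145, giving 3n² − n − 290 = 0.
The discriminant is 1 + 24·145 = 3481, and √3481 = 59.
So n = (1 + 59) / 6 = 60/6 = 10.
Check: 10·(3·10 − 1)/2 = 145. ✓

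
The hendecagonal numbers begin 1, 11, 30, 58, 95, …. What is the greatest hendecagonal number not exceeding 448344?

Solve n(9n−7)/2 ≤ 448344 for integer n.
n = 316 gives 448246 ≤ 448344, while n = 317 gives 451091 > 448344; so the answer is 448246.

448246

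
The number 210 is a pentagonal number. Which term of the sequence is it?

12

Set n(3n−1)/2 = 210, giving 3n² − n − 420 = 0.
The discriminant is 1 + 24·210 = 5041, and √5041 = 71.
So n = (1 + 71) / 6 = 72/6 = 12.
Check: 12·(3·12 − 1)/2 = 210. ✓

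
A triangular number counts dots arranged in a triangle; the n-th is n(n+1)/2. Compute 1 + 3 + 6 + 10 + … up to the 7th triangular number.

Σ i(i+1)/2 = (Σi² + Σi) / 2 over i = 1..7.
Σi = 28 and Σi² = 140.
(1·140 + 1·28) / 2 = 168/2 = 84.

84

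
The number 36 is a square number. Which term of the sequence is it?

We need n² = 36, so n = √36 = 6.

6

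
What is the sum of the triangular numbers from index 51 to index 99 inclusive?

144550

Σ i(i+1)/2 = (Σi² + Σi) / 2 over i = 51..99.
Σi = 4950 − 1275 = 3675 and Σi² = 328350 − 42925 = 285425.
(1·285425 + 1·3675) / 2 = 289100/2 = 144550.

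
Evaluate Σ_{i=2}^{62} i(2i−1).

Σ i(2i−1) = 2Σi² − Σi over i = 2..62.
Σi = 1953 − 1 = 1952 and Σi² = 81375 − 1 = 81374.
2·81374 − 1·1952 = 160796.

160796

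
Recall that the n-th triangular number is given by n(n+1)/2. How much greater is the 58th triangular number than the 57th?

58

Consecutive triangular numbers differ by n: T_{58} − T_{57} = 58.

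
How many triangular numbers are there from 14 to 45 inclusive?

5

The n-th triangular number is n(n+1)/2.
Smallest index with value ≥ 14: n = 5 (giving 15).
Largest index with value ≤ 45: n = 9 (giving 45).
Indices 5 through 9: 5 terms.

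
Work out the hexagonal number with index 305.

The 305th hexagonal number is n(2n−1) with n = 305.
305·(2·305 − 1) = 305·609 = 185745.

185745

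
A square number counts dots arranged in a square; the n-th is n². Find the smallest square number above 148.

Solve n² > 148 for integer n.
The largest n with value ≤ 148 is 12 (since 144 ≤ 148 < 169), so the first above is n = 13, value 169.

169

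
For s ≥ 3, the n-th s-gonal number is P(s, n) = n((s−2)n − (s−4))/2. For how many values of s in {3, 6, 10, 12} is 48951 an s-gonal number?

1

s = 3: P(3, 312) = 48828 and P(3, 313) = 49141; 48951 is not s-gonal.
s = 6: P(6, 156) = 48516 and P(6, 157) = 49141; 48951 is not s-gonal.
s = 10: P(10, 111) = 48951. ✓
s = 12: P(12, 99) = 48609 and P(12, 100) = 49600; 48951 is not s-gonal.
Hits: s ∈ {10} → 1.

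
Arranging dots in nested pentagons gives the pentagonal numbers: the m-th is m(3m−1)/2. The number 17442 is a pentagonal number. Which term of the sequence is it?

Set n(3n−1)/2 = 17442, giving 3n² − n − 34884 = 0.
The discriminant is 1 + 24·17442 = 418609, and √418609 = 647.
So n = (1 + 647) / 6 = 648/6 = 108.
Check: 108·(3·108 − 1)/2 = 17442. ✓

108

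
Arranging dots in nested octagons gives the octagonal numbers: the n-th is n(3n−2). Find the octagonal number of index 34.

3400

The 34th octagonal number is n(3n−2) with n = 34.
34·(3·34 − 2) = 34·100 = 3400.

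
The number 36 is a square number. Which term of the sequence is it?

We need n² = 36, so n = √36 = 6.
Check: 6² = 36. ✓

6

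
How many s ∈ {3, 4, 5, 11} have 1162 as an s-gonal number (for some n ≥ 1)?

1

s = 3: P(3, 47) = 1128 and P(3, 48) = 1176; 1162 is not s-gonal.
s = 4: P(4, 34) = 1156 and P(4, 35) = 1225; 1162 is not s-gonal.
s = 5: P(5, 28) = 1162. ✓
s = 11: P(11, 16) = 1096 and P(11, 17) = 1241; 1162 is not s-gonal.
Hits: s ∈ {5} → 1.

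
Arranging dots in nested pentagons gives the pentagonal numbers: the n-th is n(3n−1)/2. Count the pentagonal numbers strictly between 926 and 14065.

The n-th pentagonal number is n(3n−1)/2.
Smallest index with value > 926: n = 26 (giving 1001).
Largest index with value < 14065: n = 96 (giving 13776).
Indices 26 through 96: 71 terms.

71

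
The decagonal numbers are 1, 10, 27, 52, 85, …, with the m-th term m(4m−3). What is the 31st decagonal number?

3751

The 31st decagonal number is n(4n−3) with n = 31.
31·(4·31 − 3) = 31·121 = 3751.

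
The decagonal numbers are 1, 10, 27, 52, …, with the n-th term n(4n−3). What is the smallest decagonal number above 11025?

11077

Solve n(4n−3) > 11025 for integer n.
The largest n with value ≤ 11025 is 52 (since 10660 ≤ 11025 < 11077), so the first above is n = 53, value 11077.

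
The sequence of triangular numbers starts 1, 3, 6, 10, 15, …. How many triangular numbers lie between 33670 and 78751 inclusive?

138

The n-th triangular number is n(n+1)/2.
Smallest index with value ≥ 33670: n = 259 (giving 33670).
Largest index with value ≤ 78751: n = 396 (giving 78606).
Indices 259 through 396: 138 terms.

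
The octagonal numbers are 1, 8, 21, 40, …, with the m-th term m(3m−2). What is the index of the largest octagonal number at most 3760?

Solve n(3n−2) ≤ 3760 for integer n.
n = 35 gives 3605 ≤ 3760, while n = 36 gives 3816 > 3760; so the answer is index 35.

35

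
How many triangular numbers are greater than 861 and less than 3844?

The n-th triangular number is n(n+1)/2.
Smallest index with value > 861: n = 42 (giving 903).
Largest index with value < 3844: n = 87 (giving 3828).
Indices 42 through 87: 46 terms.

46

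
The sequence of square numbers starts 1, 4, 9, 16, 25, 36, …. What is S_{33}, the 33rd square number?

The 33rd square number is n² with n = 33.
33² = 1089.

1089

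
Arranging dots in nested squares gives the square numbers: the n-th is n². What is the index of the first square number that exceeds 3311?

58

Solve n² > 3311 for integer n.
The largest n with value ≤ 3311 is 57 (since 3249 ≤ 3311 < 3364), so the first above is n = 58, value 3364.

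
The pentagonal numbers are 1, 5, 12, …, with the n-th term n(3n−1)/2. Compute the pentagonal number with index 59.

5192

The 59th pentagonal number is n(3n−1)/2 with n = 59.
59·(3·59 − 1)/2 = 59·176/2 = 59·88 = 5192.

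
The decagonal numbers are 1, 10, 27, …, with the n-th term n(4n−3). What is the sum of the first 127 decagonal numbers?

Σ i(4i−3) = 4Σi² − 3Σi over i = 1..127.
Σi = 8128 and Σi² = 690880.
4·690880 − 3·8128 = 2739136.

2739136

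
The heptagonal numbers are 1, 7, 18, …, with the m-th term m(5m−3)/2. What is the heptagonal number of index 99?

24354

99·(5·99 − 3)/2 = 99·492/2 = 99·246 = 24354.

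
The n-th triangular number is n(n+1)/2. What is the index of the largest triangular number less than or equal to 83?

12

Solve n(n+1)/2 ≤ 83 for integer n.
n = 12 gives 78 ≤ 83, while n = 13 gives 91 > 83; so the answer is index 12.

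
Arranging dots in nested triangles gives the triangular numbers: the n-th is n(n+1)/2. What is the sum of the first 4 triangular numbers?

20

Σ i(i+1)/2 = (Σi² + Σi) / 2 over i = 1..4.
Σi = 10 and Σi² = 30.
(1·30 + 1·10) / 2 = 40/2 = 20.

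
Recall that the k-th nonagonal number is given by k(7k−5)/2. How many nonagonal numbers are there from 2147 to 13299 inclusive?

37

The n-th nonagonal number is n(7n−5)/2.
Smallest index with value ≥ 2147: n = 26 (giving 2301).
Largest index with value ≤ 13299: n = 62 (giving 13299).
Indices 26 through 62: 37 terms.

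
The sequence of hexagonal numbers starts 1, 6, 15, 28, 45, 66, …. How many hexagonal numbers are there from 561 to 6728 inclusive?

The n-th hexagonal number is n(2n−1).
Smallest index with value ≥ 561: n = 17 (giving 561).
Largest index with value ≤ 6728: n = 58 (giving 6670).
Indices 17 through 58: 42 terms.

42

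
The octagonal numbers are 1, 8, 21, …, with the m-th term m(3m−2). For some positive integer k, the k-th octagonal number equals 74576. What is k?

158

Set n(3n−2) = 74576, giving 3n² − 2n − 74576 = 0.
The discriminant is 4 + 12·74576 = 894916, and √894916 = 946.
So n = (2 + 946) / 6 = 948/6 = 158.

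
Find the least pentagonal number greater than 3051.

3151

Solve n(3n−1)/2 > 3051 for integer n.
The largest n with value ≤ 3051 is 45 (since 3015 ≤ 3051 < 3151), so the first above is n = 46, value 3151.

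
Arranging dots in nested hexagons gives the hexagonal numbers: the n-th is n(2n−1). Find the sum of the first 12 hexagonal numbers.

Σ i(2i−1) = 2Σi² − Σi over i = 1..12.
Σi = 78 and Σi² = 650.
2·650 − 1·78 = 1222.

1222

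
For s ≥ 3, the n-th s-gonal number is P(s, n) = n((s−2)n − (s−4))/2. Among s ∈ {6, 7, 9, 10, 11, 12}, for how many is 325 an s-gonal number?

s = 6: P(6, 13) = 325. ✓
s = 7: P(7, 11) = 286 and P(7, 12) = 342; 325 is not s-gonal.
s = 9: P(9, 10) = 325. ✓
s = 10: P(10, 9) = 297 and P(10, 10) = 370; 325 is not s-gonal.
s = 11: P(11, 8) = 260 and P(11, 9) = 333; 325 is not s-gonal.
s = 12: P(12, 8) = 288 and P(12, 9) = 369; 325 is not s-gonal.
Hits: s ∈ {6, 9} → 2.

2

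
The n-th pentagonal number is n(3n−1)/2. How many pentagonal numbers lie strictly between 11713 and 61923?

115

The n-th pentagonal number is n(3n−1)/2.
Smallest index with value > 11713: n = 89 (giving 11837).
Largest index with value < 61923: n = 203 (giving 61712).
Indices 89 through 203: 115 terms.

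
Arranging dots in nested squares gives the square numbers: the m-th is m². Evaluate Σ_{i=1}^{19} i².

2470

Σ_{i=1}^{19} i² = 19·20·39/6 = 2470.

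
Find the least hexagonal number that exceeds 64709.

Solve n(2n−1) > 64709 for integer n.
The largest n with value ≤ 64709 is 180 (since 64620 ≤ 64709 < 65341), so the first above is n = 181, value 65341.

65341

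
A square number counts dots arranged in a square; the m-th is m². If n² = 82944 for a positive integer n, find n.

We need n² = 82944, so n = √82944 = 288.
Check: 288² = 82944. ✓

288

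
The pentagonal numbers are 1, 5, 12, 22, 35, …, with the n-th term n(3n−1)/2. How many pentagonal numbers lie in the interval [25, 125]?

5

The n-th pentagonal number is n(3n−1)/2.
Smallest index with value ≥ 25: n = 5 (giving 35).
Largest index with value ≤ 125: n = 9 (giving 117).
Indices 5 through 9: 5 terms.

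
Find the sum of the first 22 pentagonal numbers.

5566

Σ i(3i−1)/2 = (3Σi² − Σi) / 2 over i = 1..22.
Σi = 253 and Σi² = 3795.
(3·3795 − 1·253) / 2 = 11132/2 = 5566.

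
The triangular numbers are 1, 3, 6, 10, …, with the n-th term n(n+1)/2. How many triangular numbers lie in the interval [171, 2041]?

The n-th triangular number is n(n+1)/2.
Smallest index with value ≥ 171: n = 18 (giving 171).
Largest index with value ≤ 2041: n = 63 (giving 2016).
Indices 18 through 63: 46 terms.

46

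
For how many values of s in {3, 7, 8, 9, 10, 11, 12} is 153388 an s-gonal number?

s = 3: P(3, 553) = 153181 and P(3, 554) = 153735; 153388 is not s-gonal.
s = 7: P(7, 248) = 153388. ✓
s = 8: P(8, 226) = 152776 and P(8, 227) = 154133; 153388 is not s-gonal.
s = 9: P(9, 209) = 152361 and P(9, 210) = 153825; 153388 is not s-gonal.
s = 10: P(10, 196) = 153076 and P(10, 197) = 154645; 153388 is not s-gonal.
s = 11: P(11, 185) = 153365 and P(11, 186) = 155031; 153388 is not s-gonal.
s = 12: P(12, 175) = 152425 and P(12, 176) = 154176; 153388 is not s-gonal.
Hits: s ∈ {7} → 1.

1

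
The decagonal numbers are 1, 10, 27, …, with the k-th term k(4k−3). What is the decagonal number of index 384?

384·(4·384 − 3) = 384·1533 = 588672.

588672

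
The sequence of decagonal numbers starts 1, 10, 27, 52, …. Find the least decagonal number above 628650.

629245

Solve n(4n−3) > 628650 for integer n.
The largest n with value ≤ 628650 is 396 (since 626076 ≤ 628650 < 629245), so the first above is n = 397, value 629245.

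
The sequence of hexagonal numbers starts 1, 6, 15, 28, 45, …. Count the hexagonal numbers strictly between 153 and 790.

11

The n-th hexagonal number is n(2n−1).
Smallest index with value > 153: n = 10 (giving 190).
Largest index with value < 790: n = 20 (giving 780).
Indices 10 through 20: 11 terms.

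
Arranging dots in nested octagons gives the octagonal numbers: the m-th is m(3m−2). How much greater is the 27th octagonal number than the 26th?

157

Consecutive octagonal numbers differ by 6n − 5: here 6·27 − 5 = 157.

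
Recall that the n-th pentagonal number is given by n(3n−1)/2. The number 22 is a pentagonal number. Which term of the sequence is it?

Set n(3n−1)/2 = 22, giving 3n² − n − 44 = 0.
The discriminant is 1 + 24·22 = 529, and √529 = 23.
So n = (1 + 23) / 6 = 24/6 = 4.

4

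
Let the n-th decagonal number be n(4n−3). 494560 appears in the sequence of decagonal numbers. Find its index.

Set n(4n−3) = 494560, giving 4n² − 3n − 494560 = 0.
The discriminant is 9 + 16·494560 = 7912969, and √7912969 = 2813.
So n = (3 + 2813) / 8 = 2816/8 = 352.

352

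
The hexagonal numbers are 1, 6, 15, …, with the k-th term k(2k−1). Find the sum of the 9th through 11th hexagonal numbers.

574

Σ i(2i−1) = 2Σi² − Σi over i = 9..11.
Σi = 66 − 36 = 30 and Σi² = 506 − 204 = 302.
2·302 − 1·30 = 574.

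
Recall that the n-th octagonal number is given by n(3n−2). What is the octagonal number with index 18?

The 18th octagonal number is n(3n−2) with n = 18.
18·(3·18 − 2) = 18·52 = 936.

936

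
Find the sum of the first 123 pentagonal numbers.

937998

Σ i(3i−1)/2 = (3Σi² − Σi) / 2 over i = 1..123.
Σi = 7626 and Σi² = 627874.
(3·627874 − 1·7626) / 2 = 1875996/2 = 937998.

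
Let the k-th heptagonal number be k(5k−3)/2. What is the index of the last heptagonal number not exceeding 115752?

Solve n(5n−3)/2 ≤ 115752 for integer n.
n = 215 gives 115240 ≤ 115752, while n = 216 gives 116316 > 115752; so the answer is index 215.

215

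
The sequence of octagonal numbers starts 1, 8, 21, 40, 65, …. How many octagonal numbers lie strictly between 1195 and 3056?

The n-th octagonal number is n(3n−2).
Smallest index with value > 1195: n = 21 (giving 1281).
Largest index with value < 3056: n = 32 (giving 3008).
Indices 21 through 32: 12 terms.

12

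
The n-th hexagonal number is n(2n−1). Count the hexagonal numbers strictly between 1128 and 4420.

The n-th hexagonal number is n(2n−1).
Smallest index with value > 1128: n = 25 (giving 1225).
Largest index with value < 4420: n = 47 (giving 4371).
Indices 25 through 47: 23 terms.

23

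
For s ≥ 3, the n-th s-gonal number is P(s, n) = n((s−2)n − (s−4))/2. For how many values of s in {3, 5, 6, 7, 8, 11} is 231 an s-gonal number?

s = 3: P(3, 21) = 231. ✓
s = 5: P(5, 12) = 210 and P(5, 13) = 247; 231 is not s-gonal.
s = 6: P(6, 11) = 231. ✓
s = 7: P(7, 9) = 189 and P(7, 10) = 235; 231 is not s-gonal.
s = 8: P(8, 9) = 225 and P(8, 10) = 280; 231 is not s-gonal.
s = 11: P(11, 7) = 196 and P(11, 8) = 260; 231 is not s-gonal.
Hits: s ∈ {3, 6} → 2.

2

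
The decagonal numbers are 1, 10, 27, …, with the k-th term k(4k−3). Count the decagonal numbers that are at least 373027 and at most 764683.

132

The n-th decagonal number is n(4n−3).
Smallest index with value ≥ 373027: n = 306 (giving 373626).
Largest index with value ≤ 764683: n = 437 (giving 762565).
Indices 306 through 437: 132 terms.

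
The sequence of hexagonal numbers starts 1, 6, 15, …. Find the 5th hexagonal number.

The 5th hexagonal number is n(2n−1) with n = 5.
5·(2·5 − 1) = 5·9 = 45.

45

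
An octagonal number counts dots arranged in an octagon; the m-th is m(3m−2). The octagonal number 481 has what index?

13

Set n(3n−2) = 481, giving 3n² − 2n − 481 = 0.
So n = (2 + 76) / 6 = 78/6 = 13.
Check: 13·(3·13 − 2) = 481. ✓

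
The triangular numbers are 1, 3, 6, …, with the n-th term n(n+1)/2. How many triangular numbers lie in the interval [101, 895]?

The n-th triangular number is n(n+1)/2.
Smallest index with value ≥ 101: n = 14 (giving 105).
Largest index with value ≤ 895: n = 41 (giving 861).
Indices 14 through 41: 28 terms.

28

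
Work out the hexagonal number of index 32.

2016

The 32nd hexagonal number is n(2n−1) with n = 32.
32·(2·32 − 1) = 32·63 = 2016.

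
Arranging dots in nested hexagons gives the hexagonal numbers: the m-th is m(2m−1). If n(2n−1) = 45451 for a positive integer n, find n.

Set n(2n−1) = 45451, giving 2n² − n − 45451 = 0.
The discriminant is 1 + 8·45451 = 363609, and √363609 = 603.
So n = (1 + 603) / 4 = 604/4 = 151.
Check: 151·(2·151 − 1) = 45451. ✓

151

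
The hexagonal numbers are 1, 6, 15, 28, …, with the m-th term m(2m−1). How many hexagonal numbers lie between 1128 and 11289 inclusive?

The n-th hexagonal number is n(2n−1).
Smallest index with value ≥ 1128: n = 24 (giving 1128).
Largest index with value ≤ 11289: n = 75 (giving 11175).
Indices 24 through 75: 52 terms.

52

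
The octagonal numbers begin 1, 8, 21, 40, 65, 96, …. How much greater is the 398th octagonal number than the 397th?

2383

Consecutive octagonal numbers differ by 6n − 5: here 6·398 − 5 = 2383.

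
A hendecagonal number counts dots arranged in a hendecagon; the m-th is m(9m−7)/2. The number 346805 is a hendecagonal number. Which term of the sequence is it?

278

Set n(9n−7)/2 = 346805, giving 9n² − 7n − 693610 = 0.
The discriminant is 49 + 72·346805 = 24970009, and √24970009 = 4997.
So n = (7 + 4997) / 18 = 5004/18 = 278.
Check: 278·(9·278 − 7)/2 = 346805. ✓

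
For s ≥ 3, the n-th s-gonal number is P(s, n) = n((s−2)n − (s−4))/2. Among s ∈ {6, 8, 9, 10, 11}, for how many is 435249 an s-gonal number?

s = 6: P(6, 466) = 433846 and P(6, 467) = 435711; 435249 is not s-gonal.
s = 8: P(8, 381) = 434721 and P(8, 382) = 437008; 435249 is not s-gonal.
s = 9: P(9, 353) = 435249. ✓
s = 10: P(10, 330) = 434610 and P(10, 331) = 437251; 435249 is not s-gonal.
s = 11: P(11, 311) = 434156 and P(11, 312) = 436956; 435249 is not s-gonal.
Hits: s ∈ {9} → 1.

1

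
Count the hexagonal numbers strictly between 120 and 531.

The n-th hexagonal number is n(2n−1).
Smallest index with value > 120: n = 9 (giving 153).
Largest index with value < 531: n = 16 (giving 496).
Indices 9 through 16: 8 terms.

8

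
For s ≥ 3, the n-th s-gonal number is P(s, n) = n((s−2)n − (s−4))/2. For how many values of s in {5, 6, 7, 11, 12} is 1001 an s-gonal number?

1

s = 5: P(5, 26) = 1001. ✓
s = 6: P(6, 22) = 946 and P(6, 23) = 1035; 1001 is not s-gonal.
s = 7: P(7, 20) = 970 and P(7, 21) = 1071; 1001 is not s-gonal.
s = 11: P(11, 15) = 960 and P(11, 16) = 1096; 1001 is not s-gonal.
s = 12: P(12, 14) = 924 and P(12, 15) = 1065; 1001 is not s-gonal.
Hits: s ∈ {5} → 1.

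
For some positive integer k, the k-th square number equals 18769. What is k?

We need n² = 18769, so n = √18769 = 137.

137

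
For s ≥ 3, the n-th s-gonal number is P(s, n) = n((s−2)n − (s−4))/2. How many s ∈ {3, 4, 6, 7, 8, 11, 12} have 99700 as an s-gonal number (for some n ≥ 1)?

s = 3: P(3, 446) = 99681 and P(3, 447) = 100128; 99700 is not s-gonal.
s = 4: P(4, 315) = 99225 and P(4, 316) = 99856; 99700 is not s-gonal.
s = 6: P(6, 223) = 99235 and P(6, 224) = 100128; 99700 is not s-gonal.
s = 7: P(7, 200) = 99700. ✓
s = 8: P(8, 182) = 99008 and P(8, 183) = 100101; 99700 is not s-gonal.
s = 11: P(11, 149) = 99383 and P(11, 150) = 100725; 99700 is not s-gonal.
s = 12: P(12, 141) = 98841 and P(12, 142) = 100252; 99700 is not s-gonal.
Hits: s ∈ {7} → 1.

1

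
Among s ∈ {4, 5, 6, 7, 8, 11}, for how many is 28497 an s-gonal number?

s = 4: P(4, 168) = 28224 and P(4, 169) = 28561; 28497 is not s-gonal.
s = 5: P(5, 138) = 28497. ✓
s = 6: P(6, 119) = 28203 and P(6, 120) = 28680; 28497 is not s-gonal.
s = 7: P(7, 107) = 28462 and P(7, 108) = 28998; 28497 is not s-gonal.
s = 8: P(8, 97) = 28033 and P(8, 98) = 28616; 28497 is not s-gonal.
s = 11: P(11, 79) = 27808 and P(11, 80) = 28520; 28497 is not s-gonal.
Hits: s ∈ {5} → 1.

1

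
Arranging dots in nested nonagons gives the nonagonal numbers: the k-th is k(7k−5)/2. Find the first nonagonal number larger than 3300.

Solve n(7n−5)/2 > 3300 for integer n.
The largest n with value ≤ 3300 is 31 (since 3286 ≤ 3300 < 3504), so the first above is n = 32, value 3504.

3504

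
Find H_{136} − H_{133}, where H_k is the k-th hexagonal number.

136·(2·136 − 1) = 36856 and 133·(2·133 − 1) = 35245.
Difference: 36856 − 35245 = 1611.

1611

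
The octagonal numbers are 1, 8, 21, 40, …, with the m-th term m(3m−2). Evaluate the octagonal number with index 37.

4033

The 37th octagonal number is n(3n−2) with n = 37.
37·(3·37 − 2) = 37·109 = 4033.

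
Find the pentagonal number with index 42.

The 42nd pentagonal number is n(3n−1)/2 with n = 42.
42·(3·42 − 1)/2 = 42·125/2 = 2625.

2625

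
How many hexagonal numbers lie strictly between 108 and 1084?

The n-th hexagonal number is n(2n−1).
Smallest index with value > 108: n = 8 (giving 120).
Largest index with value < 1084: n = 23 (giving 1035).
Indices 8 through 23: 16 terms.

16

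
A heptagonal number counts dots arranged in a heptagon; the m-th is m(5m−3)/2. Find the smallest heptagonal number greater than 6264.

Solve n(5n−3)/2 > 6264 for integer n.
The largest n with value ≤ 6264 is 50 (since 6175 ≤ 6264 < 6426), so the first above is n = 51, value 6426.

6426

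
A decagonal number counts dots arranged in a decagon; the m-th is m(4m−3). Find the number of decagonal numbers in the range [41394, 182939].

The n-th decagonal number is n(4n−3).
Smallest index with value ≥ 41394: n = 103 (giving 42127).
Largest index with value ≤ 182939: n = 214 (giving 182542).
Indices 103 through 214: 112 terms.

112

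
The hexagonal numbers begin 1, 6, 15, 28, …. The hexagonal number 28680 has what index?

120

Set n(2n−1) = 28680, giving 2n² − n − 28680 = 0.
The discriminant is 1 + 8·28680 = 229441, and √229441 = 479.
So n = (1 + 479) / 4 = 480/4 = 120.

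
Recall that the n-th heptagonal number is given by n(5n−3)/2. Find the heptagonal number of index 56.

7756

The 56th heptagonal number is n(5n−3)/2 with n = 56.
56·(5·56 − 3)/2 = 56·277/2 = 7756.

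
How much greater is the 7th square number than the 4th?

33

7² = 49 and 4² = 16.
Difference: 49 − 16 = 33.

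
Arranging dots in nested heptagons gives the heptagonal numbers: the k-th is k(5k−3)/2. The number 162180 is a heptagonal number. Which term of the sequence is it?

Set n(5n−3)/2 = 162180, giving 5n² − 3n − 324360 = 0.
So n = (3 + 2547) / 10 = 2550/10 = 255.

255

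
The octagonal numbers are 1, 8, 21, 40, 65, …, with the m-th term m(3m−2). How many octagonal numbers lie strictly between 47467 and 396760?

237

The n-th octagonal number is n(3n−2).
Smallest index with value > 47467: n = 127 (giving 48133).
Largest index with value < 396760: n = 363 (giving 394581).
Indices 127 through 363: 237 terms.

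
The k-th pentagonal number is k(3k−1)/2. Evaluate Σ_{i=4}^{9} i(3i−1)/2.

387

Σ i(3i−1)/2 = (3Σi² − Σi) / 2 over i = 4..9.
Σi = 45 − 6 = 39 and Σi² = 285 − 14 = 271.
(3·271 − 1·39) / 2 = 774/2 = 387.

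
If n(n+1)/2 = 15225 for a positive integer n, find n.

174

Set n(n+1)/2 = 15225, giving n² + n − 30450 = 0.
So n = (-1 + 349) / 2 = 348/2 = 174.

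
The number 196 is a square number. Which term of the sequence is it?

14

We need n² = 196, so n = √196 = 14.
Check: 14² = 196. ✓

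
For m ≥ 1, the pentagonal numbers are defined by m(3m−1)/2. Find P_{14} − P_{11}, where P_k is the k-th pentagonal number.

111

14·(3·14 − 1)/2 = 287 and 11·(3·11 − 1)/2 = 176.
Difference: 287 − 176 = 111.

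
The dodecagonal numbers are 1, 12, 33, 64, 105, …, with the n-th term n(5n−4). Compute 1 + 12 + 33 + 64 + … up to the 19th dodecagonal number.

Σ i(5i−4) = 5Σi² − 4Σi over i = 1..19.
Σi = 190 and Σi² = 2470.
5·2470 − 4·190 = 11590.

11590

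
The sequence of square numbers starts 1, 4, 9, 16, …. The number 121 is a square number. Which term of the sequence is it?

11

We need n² = 121, so n = √121 = 11.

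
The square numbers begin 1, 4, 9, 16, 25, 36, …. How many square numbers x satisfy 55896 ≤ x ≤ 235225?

249

The n-th square number is n².
Smallest index with value ≥ 55896: n = 237 (giving 56169).
Largest index with value ≤ 235225: n = 485 (giving 235225).
Indices 237 through 485: 249 terms.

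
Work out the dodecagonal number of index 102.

51612

102·(5·102 − 4) = 102·506 = 51612.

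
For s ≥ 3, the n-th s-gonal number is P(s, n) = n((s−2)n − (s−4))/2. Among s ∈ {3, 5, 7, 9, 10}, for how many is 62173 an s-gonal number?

s = 3: P(3, 352) = 62128 and P(3, 353) = 62481; 62173 is not s-gonal.
s = 5: P(5, 203) = 61712 and P(5, 204) = 62322; 62173 is not s-gonal.
s = 7: P(7, 158) = 62173. ✓
s = 9: P(9, 133) = 61579 and P(9, 134) = 62511; 62173 is not s-gonal.
s = 10: P(10, 125) = 62125 and P(10, 126) = 63126; 62173 is not s-gonal.
Hits: s ∈ {7} → 1.

1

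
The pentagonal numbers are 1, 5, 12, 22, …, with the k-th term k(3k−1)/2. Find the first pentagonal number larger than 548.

590

Solve n(3n−1)/2 > 548 for integer n.
The largest n with value ≤ 548 is 19 (since 532 ≤ 548 < 590), so the first above is n = 20, value 590.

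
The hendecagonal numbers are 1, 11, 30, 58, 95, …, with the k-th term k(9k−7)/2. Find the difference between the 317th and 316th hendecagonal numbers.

2845

Consecutive hendecagonal numbers differ by 9n − 8: here 9·317 − 8 = 2845.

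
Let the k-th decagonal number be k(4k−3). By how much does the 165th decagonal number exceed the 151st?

17654

165·(4·165 − 3) = 108405 and 151·(4·151 − 3) = 90751.
Difference: 108405 − 90751 = 17654.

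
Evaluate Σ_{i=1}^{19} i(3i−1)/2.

3610

Σ i(3i−1)/2 = (3Σi² − Σi) / 2 over i = 1..19.
Σi = 190 and Σi² = 2470.
(3·2470 − 1·190) / 2 = 7220/2 = 3610.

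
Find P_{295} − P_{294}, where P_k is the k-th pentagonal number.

Consecutive pentagonal numbers differ by 3n − 2: here 3·295 − 2 = 883.

883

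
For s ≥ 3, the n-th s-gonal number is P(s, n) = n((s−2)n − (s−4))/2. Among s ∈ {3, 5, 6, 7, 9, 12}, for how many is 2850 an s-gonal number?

s = 3: P(3, 75) = 2850. ✓
s = 5: P(5, 43) = 2752 and P(5, 44) = 2882; 2850 is not s-gonal.
s = 6: P(6, 38) = 2850. ✓
s = 7: P(7, 34) = 2839 and P(7, 35) = 3010; 2850 is not s-gonal.
s = 9: P(9, 28) = 2674 and P(9, 29) = 2871; 2850 is not s-gonal.
s = 12: P(12, 24) = 2784 and P(12, 25) = 3025; 2850 is not s-gonal.
Hits: s ∈ {3, 6} → 2.

2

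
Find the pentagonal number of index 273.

111657

273·(3·273 − 1)/2 = 273·818/2 = 273·409 = 111657.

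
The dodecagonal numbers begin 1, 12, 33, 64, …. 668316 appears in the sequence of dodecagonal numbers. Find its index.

366

Set n(5n−4) = 668316, giving 5n² − 4n − 668316 = 0.
The discriminant is 16 + 20·668316 = 13366336, and √13366336 = 3656.
So n = (4 + 3656) / 10 = 3660/10 = 366.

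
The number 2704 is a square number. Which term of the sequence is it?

We need n² = 2704, so n = √2704 = 52.
Check: 52² = 2704. ✓

52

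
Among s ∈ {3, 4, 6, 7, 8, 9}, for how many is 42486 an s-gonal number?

s = 3: P(3, 291) = 42486. ✓
s = 4: P(4, 206) = 42436 and P(4, 207) = 42849; 42486 is not s-gonal.
s = 6: P(6, 146) = 42486. ✓
s = 7: P(7, 130) = 42055 and P(7, 131) = 42706; 42486 is not s-gonal.
s = 8: P(8, 119) = 42245 and P(8, 120) = 42960; 42486 is not s-gonal.
s = 9: P(9, 110) = 42075 and P(9, 111) = 42846; 42486 is not s-gonal.
Hits: s ∈ {3, 6} → 2.

2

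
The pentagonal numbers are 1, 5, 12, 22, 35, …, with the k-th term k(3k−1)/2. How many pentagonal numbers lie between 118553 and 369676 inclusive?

215

The n-th pentagonal number is n(3n−1)/2.
Smallest index with value ≥ 118553: n = 282 (giving 119145).
Largest index with value ≤ 369676: n = 496 (giving 368776).
Indices 282 through 496: 215 terms.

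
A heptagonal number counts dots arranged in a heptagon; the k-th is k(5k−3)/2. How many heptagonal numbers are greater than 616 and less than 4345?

The n-th heptagonal number is n(5n−3)/2.
Smallest index with value > 616: n = 17 (giving 697).
Largest index with value < 4345: n = 41 (giving 4141).
Indices 17 through 41: 25 terms.

25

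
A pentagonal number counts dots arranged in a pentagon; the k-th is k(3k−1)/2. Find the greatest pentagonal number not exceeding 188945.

188860

Solve n(3n−1)/2 ≤ 188945 for integer n.
n = 355 gives 188860 ≤ 188945, while n = 356 gives 189926 > 188945; so the answer is 188860.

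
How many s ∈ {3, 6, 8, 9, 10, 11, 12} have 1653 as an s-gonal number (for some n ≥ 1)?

s = 3: P(3, 57) = 1653. ✓
s = 6: P(6, 29) = 1653. ✓
s = 8: P(8, 23) = 1541 and P(8, 24) = 1680; 1653 is not s-gonal.
s = 9: P(9, 22) = 1639 and P(9, 23) = 1794; 1653 is not s-gonal.
s = 10: P(10, 20) = 1540 and P(10, 21) = 1701; 1653 is not s-gonal.
s = 11: P(11, 19) = 1558 and P(11, 20) = 1730; 1653 is not s-gonal.
s = 12: P(12, 18) = 1548 and P(12, 19) = 1729; 1653 is not s-gonal.
Hits: s ∈ {3, 6} → 2.

2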